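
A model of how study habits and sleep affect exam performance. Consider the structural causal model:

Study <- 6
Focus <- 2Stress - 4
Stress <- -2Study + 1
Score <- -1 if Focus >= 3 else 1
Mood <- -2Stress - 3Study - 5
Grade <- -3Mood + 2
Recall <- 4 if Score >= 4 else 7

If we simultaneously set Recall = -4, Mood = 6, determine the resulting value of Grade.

-16

Setting Recall = -4, Mood = 6 by intervention discards those variables' equations.
Grade = -3Mood + 2  [with Mood=6]  = -16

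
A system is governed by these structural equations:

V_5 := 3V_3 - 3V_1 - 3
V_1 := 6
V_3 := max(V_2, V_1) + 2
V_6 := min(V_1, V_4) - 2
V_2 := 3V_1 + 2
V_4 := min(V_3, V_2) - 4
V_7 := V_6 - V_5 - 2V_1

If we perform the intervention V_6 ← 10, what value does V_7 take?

Intervening sets V_6 = 10 and removes its equation (V_6 := min(V_1, V_4) - 2).
V_2 = 3V_1 + 2  [with V_1=6]  = 20
V_3 = max(V_2, V_1) + 2  [with V_2=20, V_1=6]  = 22
V_5 = 3V_3 - 3V_1 - 3  [with V_3=22, V_1=6]  = 45
V_7 = V_6 - V_5 - 2V_1  [with V_6=10, V_5=45, V_1=6]  = -47

-47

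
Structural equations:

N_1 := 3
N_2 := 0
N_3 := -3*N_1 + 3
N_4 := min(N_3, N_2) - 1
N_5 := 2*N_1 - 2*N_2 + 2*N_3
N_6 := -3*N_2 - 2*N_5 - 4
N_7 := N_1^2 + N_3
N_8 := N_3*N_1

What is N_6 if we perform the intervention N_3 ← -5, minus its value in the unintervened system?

The intervention breaks the incoming arrows to N_3: N_3 := -3*N_1 + 3 no longer applies, and N_3 = -5.
N_5 = 2*N_1 - 2*N_2 + 2*N_3  [with N_1=3, N_2=0, N_3=-5]  = -4
N_6 = -3*N_2 - 2*N_5 - 4  [with N_2=0, N_5=-4]  = 4
Without intervention: N_3 = -3*N_1 + 3  [with N_1=3]  = -6; N_5 = 2*N_1 - 2*N_2 + 2*N_3  [with N_1=3, N_2=0, N_3=-6]  = -6; N_6 = -3*N_2 - 2*N_5 - 4  [with N_2=0, N_5=-6]  = 8.
Change = 4 − 8 = -4.

-4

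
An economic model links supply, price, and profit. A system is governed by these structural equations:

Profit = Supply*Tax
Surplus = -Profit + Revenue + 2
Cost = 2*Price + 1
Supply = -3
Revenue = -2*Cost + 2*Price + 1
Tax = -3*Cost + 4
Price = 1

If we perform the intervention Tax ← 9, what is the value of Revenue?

The intervention breaks the incoming arrows to Tax: Tax = -3*Cost + 4 no longer applies, and Tax = 9.
Since Revenue is not a descendant of the intervened variable, it is unaffected.
Cost = 2*Price + 1  [with Price=1]  = 3
Revenue = -2*Cost + 2*Price + 1  [with Cost=3, Price=1]  = -3

-3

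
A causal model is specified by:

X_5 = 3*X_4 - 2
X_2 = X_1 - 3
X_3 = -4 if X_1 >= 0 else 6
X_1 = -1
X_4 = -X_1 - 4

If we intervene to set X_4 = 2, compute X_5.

Intervening sets X_4 = 2 and removes its equation (X_4 = -X_1 - 4).
X_5 = 3*X_4 - 2  [with X_4=2]  = 4

4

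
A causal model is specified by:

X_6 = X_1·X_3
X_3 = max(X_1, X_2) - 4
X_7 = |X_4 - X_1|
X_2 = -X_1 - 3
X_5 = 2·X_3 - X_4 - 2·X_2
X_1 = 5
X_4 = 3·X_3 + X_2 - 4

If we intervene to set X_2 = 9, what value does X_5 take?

-28

do(X_2=9) replaces the equation X_2 = -X_1 - 3 with the constant X_2 = 9.
X_3 = max(X_1, X_2) - 4  [with X_1=5, X_2=9]  = 5
X_4 = 3·X_3 + X_2 - 4  [with X_3=5, X_2=9]  = 20
X_5 = 2·X_3 - X_4 - 2·X_2  [with X_3=5, X_4=20, X_2=9]  = -28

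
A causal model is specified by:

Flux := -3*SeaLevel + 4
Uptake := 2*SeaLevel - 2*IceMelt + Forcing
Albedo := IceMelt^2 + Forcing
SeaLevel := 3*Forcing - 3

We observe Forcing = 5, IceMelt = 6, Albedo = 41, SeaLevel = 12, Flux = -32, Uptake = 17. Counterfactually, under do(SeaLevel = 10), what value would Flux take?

-26

Intervening sets SeaLevel = 10 and removes its equation (SeaLevel := 3*Forcing - 3).
Flux = -3*SeaLevel + 4  [with SeaLevel=10]  = -26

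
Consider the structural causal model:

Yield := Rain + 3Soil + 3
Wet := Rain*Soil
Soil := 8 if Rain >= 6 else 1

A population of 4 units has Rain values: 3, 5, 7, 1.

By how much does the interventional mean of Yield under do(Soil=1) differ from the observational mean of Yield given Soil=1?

1

The intervention sets Soil=1 in all 4 units regardless of Rain. Recomputing Yield per unit gives 9, 11, 13, 7; average 10.
E[Yield|Soil=1] averages over only the 3 units with Soil=1 (Rain = 3, 5, 1): Yield = 9, 11, 7, mean 9.
Difference = 10 − 9 = 1.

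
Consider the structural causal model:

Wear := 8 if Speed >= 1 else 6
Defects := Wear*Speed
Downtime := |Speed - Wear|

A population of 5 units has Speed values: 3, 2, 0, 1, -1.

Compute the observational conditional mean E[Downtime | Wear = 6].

6.5

Observing Wear=6 restricts to units where Wear's equation naturally yields 6: Speed ∈ {0, -1}. In that subpopulation Downtime = 6, 7, mean 6.5.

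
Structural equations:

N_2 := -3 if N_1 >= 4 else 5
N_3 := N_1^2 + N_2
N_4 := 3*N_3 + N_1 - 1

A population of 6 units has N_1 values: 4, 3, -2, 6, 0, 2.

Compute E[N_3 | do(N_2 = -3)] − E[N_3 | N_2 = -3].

do(N_2=-3) breaks N_2's dependence on N_1. With N_2=-3 fixed, N_3 across the units is 13, 6, 1, 33, -3, 1, mean 8.5.
E[N_3|N_2=-3] averages over only the 2 units with N_2=-3 (N_1 = 4, 6): N_3 = 13, 33, mean 23.
Difference = 8.5 − 23 = -14.5.

-14.5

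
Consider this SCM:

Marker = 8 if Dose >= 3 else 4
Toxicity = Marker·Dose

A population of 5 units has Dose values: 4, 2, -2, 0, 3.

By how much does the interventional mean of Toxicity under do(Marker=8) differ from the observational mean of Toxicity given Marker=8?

Every unit gets Marker=8 under the intervention. Toxicity values become 32, 16, -16, 0, 24; E[Toxicity|do(Marker=8)] = 11.2.
Observing Marker=8 restricts to units where Marker's equation naturally yields 8: Dose ∈ {4, 3}. In that subpopulation Toxicity = 32, 24, mean 28.
Difference = 11.2 − 28 = -16.8.

-16.8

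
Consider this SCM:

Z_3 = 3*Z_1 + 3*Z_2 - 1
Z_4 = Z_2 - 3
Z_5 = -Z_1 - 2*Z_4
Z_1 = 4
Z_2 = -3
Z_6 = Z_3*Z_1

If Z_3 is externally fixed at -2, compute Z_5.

do(Z_3=-2) replaces the equation Z_3 = 3*Z_1 + 3*Z_2 - 1 with the constant Z_3 = -2.
Z_5 is not downstream of the intervention, so its value is determined by the original equations.
Z_4 = Z_2 - 3  [with Z_2=-3]  = -6
Z_5 = -Z_1 - 2*Z_4  [with Z_1=4, Z_4=-6]  = 8

8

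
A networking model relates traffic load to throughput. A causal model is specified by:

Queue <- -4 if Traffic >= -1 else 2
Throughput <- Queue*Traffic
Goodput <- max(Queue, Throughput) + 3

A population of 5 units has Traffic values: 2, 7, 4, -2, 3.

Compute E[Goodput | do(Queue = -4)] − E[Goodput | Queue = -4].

The intervention sets Queue=-4 in all 5 units regardless of Traffic. Recomputing Goodput per unit gives -1, -1, -1, 11, -1; average 1.4.
Conditioning on Queue=-4 selects the 4 unit(s) with Traffic ∈ {2, 7, 4, 3}. Their Goodput values: -1, -1, -1, -1. Mean = -1.
Difference = 1.4 − (-1) = 2.4.

2.4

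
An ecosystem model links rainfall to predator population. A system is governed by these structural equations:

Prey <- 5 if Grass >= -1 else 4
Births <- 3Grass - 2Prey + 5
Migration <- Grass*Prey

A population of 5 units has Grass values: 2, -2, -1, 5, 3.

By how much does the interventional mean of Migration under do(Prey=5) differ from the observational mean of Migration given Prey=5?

Under do(Prey=5), Prey's equation is replaced by Prey=5 for every unit. Per-unit Migration: 10, -10, -5, 25, 15. Mean = 7.
E[Migration|Prey=5] averages over only the 4 units with Prey=5 (Grass = 2, -1, 5, 3): Migration = 10, -5, 25, 15, mean 11.25.
Difference = 7 − 11.25 = -4.25.

-4.25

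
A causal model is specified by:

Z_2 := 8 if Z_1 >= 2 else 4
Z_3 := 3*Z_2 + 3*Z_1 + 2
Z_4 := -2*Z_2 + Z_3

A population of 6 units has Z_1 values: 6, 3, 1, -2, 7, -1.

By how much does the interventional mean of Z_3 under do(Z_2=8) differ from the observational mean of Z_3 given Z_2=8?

The intervention sets Z_2=8 in all 6 units regardless of Z_1. Recomputing Z_3 per unit gives 44, 35, 29, 20, 47, 23; average 33.
Conditioning on Z_2=8 selects the 3 unit(s) with Z_1 ∈ {6, 3, 7}. Their Z_3 values: 44, 35, 47. Mean = 42.
Difference = 33 − 42 = -9.

-9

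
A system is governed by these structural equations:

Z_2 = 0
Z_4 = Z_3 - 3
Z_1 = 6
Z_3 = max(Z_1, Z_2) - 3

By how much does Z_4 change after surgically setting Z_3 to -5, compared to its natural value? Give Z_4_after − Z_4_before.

-8

The intervention breaks the incoming arrows to Z_3: Z_3 = max(Z_1, Z_2) - 3 no longer applies, and Z_3 = -5.
Z_4 = Z_3 - 3  [with Z_3=-5]  = -8
Without intervention: Z_3 = max(Z_1, Z_2) - 3  [with Z_1=6, Z_2=0]  = 3; Z_4 = Z_3 - 3  [with Z_3=3]  = 0.
Change = -8 − 0 = -8.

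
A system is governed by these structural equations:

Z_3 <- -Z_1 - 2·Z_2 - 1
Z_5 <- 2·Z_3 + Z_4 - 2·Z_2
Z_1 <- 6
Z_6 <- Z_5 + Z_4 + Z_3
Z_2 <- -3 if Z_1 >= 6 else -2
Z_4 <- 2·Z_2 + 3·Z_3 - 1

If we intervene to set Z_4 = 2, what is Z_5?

Intervening sets Z_4 = 2 and removes its equation (Z_4 <- 2·Z_2 + 3·Z_3 - 1).
Z_2 = -3 if Z_1 >= 6 else -2  [with Z_1=6]  = -3
Z_3 = -Z_1 - 2·Z_2 - 1  [with Z_1=6, Z_2=-3]  = -1
Z_5 = 2·Z_3 + Z_4 - 2·Z_2  [with Z_3=-1, Z_4=2, Z_2=-3]  = 6

6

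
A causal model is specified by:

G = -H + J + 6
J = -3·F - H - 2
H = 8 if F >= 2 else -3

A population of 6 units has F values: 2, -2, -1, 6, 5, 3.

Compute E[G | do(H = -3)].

Under do(H=-3), H's equation is replaced by H=-3 for every unit. Per-unit G: 4, 16, 13, -8, -5, 1. Mean = 3.5.

3.5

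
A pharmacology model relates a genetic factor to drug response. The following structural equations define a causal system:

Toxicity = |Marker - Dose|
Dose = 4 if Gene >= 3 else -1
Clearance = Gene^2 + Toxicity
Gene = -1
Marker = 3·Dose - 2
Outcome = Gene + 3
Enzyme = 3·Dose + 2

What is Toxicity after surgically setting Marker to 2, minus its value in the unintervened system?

Intervening sets Marker = 2 and removes its equation (Marker = 3·Dose - 2).
Dose = 4 if Gene >= 3 else -1  [with Gene=-1]  = -1
Toxicity = |Marker - Dose|  [with Marker=2, Dose=-1]  = 3
Without intervention: Dose = 4 if Gene >= 3 else -1  [with Gene=-1]  = -1; Marker = 3·Dose - 2  [with Dose=-1]  = -5; Toxicity = |Marker - Dose|  [with Marker=-5, Dose=-1]  = 4.
Change = 3 − 4 = -1.

-1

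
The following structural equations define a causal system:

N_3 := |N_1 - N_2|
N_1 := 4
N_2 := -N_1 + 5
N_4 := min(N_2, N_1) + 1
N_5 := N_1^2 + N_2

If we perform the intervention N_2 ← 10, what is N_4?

5

Under do(N_2=10), the mechanism N_2 := -N_1 + 5 is discarded; N_2 is fixed at 10.
N_4 = min(N_2, N_1) + 1  [with N_2=10, N_1=4]  = 5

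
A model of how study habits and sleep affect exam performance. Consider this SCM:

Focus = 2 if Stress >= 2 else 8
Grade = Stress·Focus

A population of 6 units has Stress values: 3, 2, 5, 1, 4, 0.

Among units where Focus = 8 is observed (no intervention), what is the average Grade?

4

E[Grade|Focus=8] averages over only the 2 units with Focus=8 (Stress = 1, 0): Grade = 8, 0, mean 4.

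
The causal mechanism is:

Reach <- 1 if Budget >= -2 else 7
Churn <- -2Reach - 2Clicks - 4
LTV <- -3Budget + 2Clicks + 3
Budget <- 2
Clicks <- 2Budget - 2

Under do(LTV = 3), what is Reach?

Under do(LTV=3), the mechanism LTV <- -3Budget + 2Clicks + 3 is discarded; LTV is fixed at 3.
No directed path runs from LTV to Reach, so Reach keeps its natural value.
Reach = 1 if Budget >= -2 else 7  [with Budget=2]  = 1

1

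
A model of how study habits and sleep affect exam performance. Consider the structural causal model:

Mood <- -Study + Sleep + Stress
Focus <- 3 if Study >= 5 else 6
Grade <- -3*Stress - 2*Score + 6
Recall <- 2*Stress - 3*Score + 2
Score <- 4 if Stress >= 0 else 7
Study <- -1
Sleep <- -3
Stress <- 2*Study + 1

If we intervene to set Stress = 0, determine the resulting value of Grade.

The intervention breaks the incoming arrows to Stress: Stress <- 2*Study + 1 no longer applies, and Stress = 0.
Score = 4 if Stress >= 0 else 7  [with Stress=0]  = 4
Grade = -3*Stress - 2*Score + 6  [with Stress=0, Score=4]  = -2

-2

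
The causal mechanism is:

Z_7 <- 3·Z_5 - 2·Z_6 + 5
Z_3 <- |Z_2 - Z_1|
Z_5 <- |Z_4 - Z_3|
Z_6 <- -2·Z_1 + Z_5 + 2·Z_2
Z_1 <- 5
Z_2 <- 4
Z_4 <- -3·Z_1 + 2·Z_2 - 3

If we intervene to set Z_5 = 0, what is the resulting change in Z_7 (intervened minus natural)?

-11

Under do(Z_5=0), the mechanism Z_5 <- |Z_4 - Z_3| is discarded; Z_5 is fixed at 0.
Z_6 = -2·Z_1 + Z_5 + 2·Z_2  [with Z_1=5, Z_5=0, Z_2=4]  = -2
Z_7 = 3·Z_5 - 2·Z_6 + 5  [with Z_5=0, Z_6=-2]  = 9
Without intervention: Z_3 = |Z_2 - Z_1|  [with Z_2=4, Z_1=5]  = 1; Z_4 = -3·Z_1 + 2·Z_2 - 3  [with Z_1=5, Z_2=4]  = -10; Z_5 = |Z_4 - Z_3|  [with Z_4=-10, Z_3=1]  = 11; Z_6 = -2·Z_1 + Z_5 + 2·Z_2  [with Z_1=5, Z_5=11, Z_2=4]  = 9; Z_7 = 3·Z_5 - 2·Z_6 + 5  [with Z_5=11, Z_6=9]  = 20.
Change = 9 − 20 = -11.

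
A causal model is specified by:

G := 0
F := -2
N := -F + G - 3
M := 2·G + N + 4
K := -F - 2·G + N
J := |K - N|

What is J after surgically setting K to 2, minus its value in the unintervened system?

The intervention breaks the incoming arrows to K: K := -F - 2·G + N no longer applies, and K = 2.
N = -F + G - 3  [with F=-2, G=0]  = -1
J = |K - N|  [with K=2, N=-1]  = 3
Without intervention: N = -F + G - 3  [with F=-2, G=0]  = -1; K = -F - 2·G + N  [with F=-2, G=0, N=-1]  = 1; J = |K - N|  [with K=1, N=-1]  = 2.
Change = 3 − 2 = 1.

1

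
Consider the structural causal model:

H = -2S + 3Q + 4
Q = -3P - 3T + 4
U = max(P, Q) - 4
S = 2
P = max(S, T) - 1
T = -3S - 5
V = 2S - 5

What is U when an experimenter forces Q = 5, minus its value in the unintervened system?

-29

The intervention breaks the incoming arrows to Q: Q = -3P - 3T + 4 no longer applies, and Q = 5.
T = -3S - 5  [with S=2]  = -11
P = max(S, T) - 1  [with S=2, T=-11]  = 1
U = max(P, Q) - 4  [with P=1, Q=5]  = 1
Without intervention: T = -3S - 5  [with S=2]  = -11; P = max(S, T) - 1  [with S=2, T=-11]  = 1; Q = -3P - 3T + 4  [with P=1, T=-11]  = 34; U = max(P, Q) - 4  [with P=1, Q=34]  = 30.
Change = 1 − 30 = -29.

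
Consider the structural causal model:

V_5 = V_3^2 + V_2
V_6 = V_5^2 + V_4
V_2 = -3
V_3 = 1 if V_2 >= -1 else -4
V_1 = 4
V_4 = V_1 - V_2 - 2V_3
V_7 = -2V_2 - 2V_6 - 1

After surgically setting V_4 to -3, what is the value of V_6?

166

Under do(V_4=-3), the mechanism V_4 = V_1 - V_2 - 2V_3 is discarded; V_4 is fixed at -3.
V_3 = 1 if V_2 >= -1 else -4  [with V_2=-3]  = -4
V_5 = V_3^2 + V_2  [with V_3=-4, V_2=-3]  = 13
V_6 = V_5^2 + V_4  [with V_5=13, V_4=-3]  = 166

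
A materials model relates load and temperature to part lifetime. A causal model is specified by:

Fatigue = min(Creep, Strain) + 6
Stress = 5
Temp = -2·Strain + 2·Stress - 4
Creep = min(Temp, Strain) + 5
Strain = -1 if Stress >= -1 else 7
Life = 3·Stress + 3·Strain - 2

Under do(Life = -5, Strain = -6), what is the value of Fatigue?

0

The joint intervention fixes Life = -5, Strain = -6, removing each variable's own equation.
Temp = -2·Strain + 2·Stress - 4  [with Strain=-6, Stress=5]  = 18
Creep = min(Temp, Strain) + 5  [with Temp=18, Strain=-6]  = -1
Fatigue = min(Creep, Strain) + 6  [with Creep=-1, Strain=-6]  = 0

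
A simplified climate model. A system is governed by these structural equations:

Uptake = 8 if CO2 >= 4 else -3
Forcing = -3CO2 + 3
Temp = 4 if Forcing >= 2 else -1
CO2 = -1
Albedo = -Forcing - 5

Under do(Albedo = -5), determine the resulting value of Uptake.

-3

Intervening sets Albedo = -5 and removes its equation (Albedo = -Forcing - 5).
No directed path runs from Albedo to Uptake, so Uptake keeps its natural value.
Uptake = 8 if CO2 >= 4 else -3  [with CO2=-1]  = -3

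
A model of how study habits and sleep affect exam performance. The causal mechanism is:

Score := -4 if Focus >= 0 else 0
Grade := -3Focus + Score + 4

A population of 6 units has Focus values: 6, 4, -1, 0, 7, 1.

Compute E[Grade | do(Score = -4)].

Every unit gets Score=-4 under the intervention. Grade values become -18, -12, 3, 0, -21, -3; E[Grade|do(Score=-4)] = -8.5.

-8.5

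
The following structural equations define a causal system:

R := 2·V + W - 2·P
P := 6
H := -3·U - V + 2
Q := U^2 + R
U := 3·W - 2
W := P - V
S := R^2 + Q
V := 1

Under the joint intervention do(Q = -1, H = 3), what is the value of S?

24

Under do(Q = -1, H = 3), each intervened variable's structural equation is replaced by its fixed value.
W = P - V  [with P=6, V=1]  = 5
R = 2·V + W - 2·P  [with V=1, W=5, P=6]  = -5
S = R^2 + Q  [with R=-5, Q=-1]  = 24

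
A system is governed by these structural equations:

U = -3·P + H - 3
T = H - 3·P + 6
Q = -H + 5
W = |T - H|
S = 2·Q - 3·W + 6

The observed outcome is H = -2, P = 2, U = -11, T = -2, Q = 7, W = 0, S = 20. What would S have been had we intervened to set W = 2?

Intervening sets W = 2 and removes its equation (W = |T - H|).
Q = -H + 5  [with H=-2]  = 7
S = 2·Q - 3·W + 6  [with Q=7, W=2]  = 14

14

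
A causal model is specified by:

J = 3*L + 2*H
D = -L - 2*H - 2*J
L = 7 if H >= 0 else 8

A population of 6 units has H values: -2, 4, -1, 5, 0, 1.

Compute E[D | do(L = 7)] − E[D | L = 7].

Every unit gets L=7 under the intervention. D values become -37, -73, -43, -79, -49, -55; E[D|do(L=7)] = -56.
Conditioning on L=7 selects the 4 unit(s) with H ∈ {4, 5, 0, 1}. Their D values: -73, -79, -49, -55. Mean = -64.
Difference = -56 − (-64) = 8.

8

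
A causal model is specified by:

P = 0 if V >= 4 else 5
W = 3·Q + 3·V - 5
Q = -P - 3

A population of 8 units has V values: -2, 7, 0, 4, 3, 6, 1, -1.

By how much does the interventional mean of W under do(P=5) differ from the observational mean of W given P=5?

6.15

Under do(P=5), P's equation is replaced by P=5 for every unit. Per-unit W: -35, -8, -29, -17, -20, -11, -26, -32. Mean = -22.25.
Conditioning on P=5 selects the 5 unit(s) with V ∈ {-2, 0, 3, 1, -1}. Their W values: -35, -29, -20, -26, -32. Mean = -28.4.
Difference = -22.25 − (-28.4) = 6.15.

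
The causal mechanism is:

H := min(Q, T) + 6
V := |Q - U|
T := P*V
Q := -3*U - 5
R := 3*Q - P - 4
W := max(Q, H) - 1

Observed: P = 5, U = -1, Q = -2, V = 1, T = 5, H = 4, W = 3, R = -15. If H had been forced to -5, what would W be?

Intervening sets H = -5 and removes its equation (H := min(Q, T) + 6).
Q = -3*U - 5  [with U=-1]  = -2
W = max(Q, H) - 1  [with Q=-2, H=-5]  = -3

-3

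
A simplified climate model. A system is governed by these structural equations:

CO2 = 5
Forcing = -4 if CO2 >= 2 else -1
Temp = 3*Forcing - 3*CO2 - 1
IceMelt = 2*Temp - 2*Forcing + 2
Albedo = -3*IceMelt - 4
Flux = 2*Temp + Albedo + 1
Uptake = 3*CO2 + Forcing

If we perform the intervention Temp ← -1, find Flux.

-29

The intervention breaks the incoming arrows to Temp: Temp = 3*Forcing - 3*CO2 - 1 no longer applies, and Temp = -1.
Forcing = -4 if CO2 >= 2 else -1  [with CO2=5]  = -4
IceMelt = 2*Temp - 2*Forcing + 2  [with Temp=-1, Forcing=-4]  = 8
Albedo = -3*IceMelt - 4  [with IceMelt=8]  = -28
Flux = 2*Temp + Albedo + 1  [with Temp=-1, Albedo=-28]  = -29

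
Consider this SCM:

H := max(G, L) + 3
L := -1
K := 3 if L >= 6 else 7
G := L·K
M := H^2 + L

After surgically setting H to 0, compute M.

-1

Intervening sets H = 0 and removes its equation (H := max(G, L) + 3).
M = H^2 + L  [with H=0, L=-1]  = -1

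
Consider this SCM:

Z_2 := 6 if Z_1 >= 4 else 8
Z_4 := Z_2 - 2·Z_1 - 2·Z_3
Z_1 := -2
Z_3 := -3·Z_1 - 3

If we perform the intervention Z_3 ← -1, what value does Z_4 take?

The intervention breaks the incoming arrows to Z_3: Z_3 := -3·Z_1 - 3 no longer applies, and Z_3 = -1.
Z_2 = 6 if Z_1 >= 4 else 8  [with Z_1=-2]  = 8
Z_4 = Z_2 - 2·Z_1 - 2·Z_3  [with Z_2=8, Z_1=-2, Z_3=-1]  = 14

14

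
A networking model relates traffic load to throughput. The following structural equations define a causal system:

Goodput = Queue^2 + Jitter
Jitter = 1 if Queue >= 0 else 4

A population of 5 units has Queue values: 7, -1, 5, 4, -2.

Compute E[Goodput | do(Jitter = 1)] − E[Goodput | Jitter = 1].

The intervention sets Jitter=1 in all 5 units regardless of Queue. Recomputing Goodput per unit gives 50, 2, 26, 17, 5; average 20.
Observing Jitter=1 restricts to units where Jitter's equation naturally yields 1: Queue ∈ {7, 5, 4}. In that subpopulation Goodput = 50, 26, 17, mean 31.
Difference = 20 − 31 = -11.

-11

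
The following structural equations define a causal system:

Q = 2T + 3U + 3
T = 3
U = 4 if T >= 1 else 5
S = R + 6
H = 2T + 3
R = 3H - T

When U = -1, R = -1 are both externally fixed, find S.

5

The joint intervention fixes U = -1, R = -1, removing each variable's own equation.
S = R + 6  [with R=-1]  = 5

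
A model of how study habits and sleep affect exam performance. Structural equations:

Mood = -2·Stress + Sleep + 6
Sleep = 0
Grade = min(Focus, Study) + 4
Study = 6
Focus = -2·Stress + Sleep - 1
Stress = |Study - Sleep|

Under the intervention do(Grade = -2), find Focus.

do(Grade=-2) replaces the equation Grade = min(Focus, Study) + 4 with the constant Grade = -2.
No directed path runs from Grade to Focus, so Focus keeps its natural value.
Stress = |Study - Sleep|  [with Study=6, Sleep=0]  = 6
Focus = -2·Stress + Sleep - 1  [with Stress=6, Sleep=0]  = -13

-13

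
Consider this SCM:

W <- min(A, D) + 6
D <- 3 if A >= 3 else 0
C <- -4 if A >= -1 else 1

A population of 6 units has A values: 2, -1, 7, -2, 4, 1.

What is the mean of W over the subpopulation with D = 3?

Observing D=3 restricts to units where D's equation naturally yields 3: A ∈ {7, 4}. In that subpopulation W = 9, 9, mean 9.

9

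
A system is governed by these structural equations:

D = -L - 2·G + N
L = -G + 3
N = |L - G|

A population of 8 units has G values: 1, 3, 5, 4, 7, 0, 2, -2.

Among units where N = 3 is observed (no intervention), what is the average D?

Conditioning on N=3 selects the 2 unit(s) with G ∈ {3, 0}. Their D values: -3, 0. Mean = -1.5.

-1.5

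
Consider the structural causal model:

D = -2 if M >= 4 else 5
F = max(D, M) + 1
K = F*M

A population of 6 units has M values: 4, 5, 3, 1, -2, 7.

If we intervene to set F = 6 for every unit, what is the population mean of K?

18

Every unit gets F=6 under the intervention. K values become 24, 30, 18, 6, -12, 42; E[K|do(F=6)] = 18.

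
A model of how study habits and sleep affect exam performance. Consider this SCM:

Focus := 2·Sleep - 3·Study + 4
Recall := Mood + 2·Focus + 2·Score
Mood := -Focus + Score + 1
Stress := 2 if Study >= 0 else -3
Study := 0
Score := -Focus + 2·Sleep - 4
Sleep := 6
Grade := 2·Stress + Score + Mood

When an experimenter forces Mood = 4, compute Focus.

16

do(Mood=4) replaces the equation Mood := -Focus + Score + 1 with the constant Mood = 4.
No directed path runs from Mood to Focus, so Focus keeps its natural value.
Focus = 2·Sleep - 3·Study + 4  [with Sleep=6, Study=0]  = 16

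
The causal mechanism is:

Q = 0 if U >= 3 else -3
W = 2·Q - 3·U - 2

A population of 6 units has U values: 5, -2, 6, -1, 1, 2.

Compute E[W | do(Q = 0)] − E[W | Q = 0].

The intervention sets Q=0 in all 6 units regardless of U. Recomputing W per unit gives -17, 4, -20, 1, -5, -8; average -7.5.
Observing Q=0 restricts to units where Q's equation naturally yields 0: U ∈ {5, 6}. In that subpopulation W = -17, -20, mean -18.5.
Difference = -7.5 − (-18.5) = 11.

11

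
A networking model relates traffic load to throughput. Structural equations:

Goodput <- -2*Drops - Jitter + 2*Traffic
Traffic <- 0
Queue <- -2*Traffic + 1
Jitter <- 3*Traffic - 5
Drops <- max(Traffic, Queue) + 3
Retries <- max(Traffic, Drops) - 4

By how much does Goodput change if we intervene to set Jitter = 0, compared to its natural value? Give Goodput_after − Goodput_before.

The intervention breaks the incoming arrows to Jitter: Jitter <- 3*Traffic - 5 no longer applies, and Jitter = 0.
Queue = -2*Traffic + 1  [with Traffic=0]  = 1
Drops = max(Traffic, Queue) + 3  [with Traffic=0, Queue=1]  = 4
Goodput = -2*Drops - Jitter + 2*Traffic  [with Drops=4, Jitter=0, Traffic=0]  = -8
Without intervention: Queue = -2*Traffic + 1  [with Traffic=0]  = 1; Drops = max(Traffic, Queue) + 3  [with Traffic=0, Queue=1]  = 4; Jitter = 3*Traffic - 5  [with Traffic=0]  = -5; Goodput = -2*Drops - Jitter + 2*Traffic  [with Drops=4, Jitter=-5, Traffic=0]  = -3.
Change = -8 − (-3) = -5.

-5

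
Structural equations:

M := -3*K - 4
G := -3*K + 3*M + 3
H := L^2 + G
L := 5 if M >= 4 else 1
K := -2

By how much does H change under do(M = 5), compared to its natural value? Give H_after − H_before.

do(M=5) replaces the equation M := -3*K - 4 with the constant M = 5.
G = -3*K + 3*M + 3  [with K=-2, M=5]  = 24
L = 5 if M >= 4 else 1  [with M=5]  = 5
H = L^2 + G  [with L=5, G=24]  = 49
Without intervention: M = -3*K - 4  [with K=-2]  = 2; G = -3*K + 3*M + 3  [with K=-2, M=2]  = 15; L = 5 if M >= 4 else 1  [with M=2]  = 1; H = L^2 + G  [with L=1, G=15]  = 16.
Change = 49 − 16 = 33.

33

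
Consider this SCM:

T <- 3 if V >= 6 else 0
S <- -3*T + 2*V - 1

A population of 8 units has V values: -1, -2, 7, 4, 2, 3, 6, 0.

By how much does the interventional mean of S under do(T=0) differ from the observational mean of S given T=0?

2.75

The intervention sets T=0 in all 8 units regardless of V. Recomputing S per unit gives -3, -5, 13, 7, 3, 5, 11, -1; average 3.75.
Observing T=0 restricts to units where T's equation naturally yields 0: V ∈ {-1, -2, 4, 2, 3, 0}. In that subpopulation S = -3, -5, 7, 3, 5, -1, mean 1.
Difference = 3.75 − 1 = 2.75.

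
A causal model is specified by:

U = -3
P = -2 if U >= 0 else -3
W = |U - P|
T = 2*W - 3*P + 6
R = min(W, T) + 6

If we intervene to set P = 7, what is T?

Under do(P=7), the mechanism P = -2 if U >= 0 else -3 is discarded; P is fixed at 7.
W = |U - P|  [with U=-3, P=7]  = 10
T = 2*W - 3*P + 6  [with W=10, P=7]  = 5

5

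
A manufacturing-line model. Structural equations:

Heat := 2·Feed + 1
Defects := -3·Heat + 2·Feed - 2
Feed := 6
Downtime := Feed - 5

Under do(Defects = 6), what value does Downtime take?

The intervention breaks the incoming arrows to Defects: Defects := -3·Heat + 2·Feed - 2 no longer applies, and Defects = 6.
Downtime is not downstream of the intervention, so its value is determined by the original equations.
Downtime = Feed - 5  [with Feed=6]  = 1

1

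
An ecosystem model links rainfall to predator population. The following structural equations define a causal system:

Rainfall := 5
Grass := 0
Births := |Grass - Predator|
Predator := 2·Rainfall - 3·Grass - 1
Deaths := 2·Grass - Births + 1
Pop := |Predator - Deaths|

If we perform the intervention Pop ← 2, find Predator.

do(Pop=2) replaces the equation Pop := |Predator - Deaths| with the constant Pop = 2.
Predator is not downstream of the intervention, so its value is determined by the original equations.
Predator = 2·Rainfall - 3·Grass - 1  [with Rainfall=5, Grass=0]  = 9

9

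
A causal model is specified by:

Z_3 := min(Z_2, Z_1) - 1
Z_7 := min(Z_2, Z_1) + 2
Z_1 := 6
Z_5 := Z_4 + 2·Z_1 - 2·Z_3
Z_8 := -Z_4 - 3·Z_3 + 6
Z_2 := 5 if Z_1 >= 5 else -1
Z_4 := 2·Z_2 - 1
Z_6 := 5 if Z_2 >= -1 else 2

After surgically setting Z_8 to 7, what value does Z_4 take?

9

The intervention breaks the incoming arrows to Z_8: Z_8 := -Z_4 - 3·Z_3 + 6 no longer applies, and Z_8 = 7.
Since Z_4 is not a descendant of the intervened variable, it is unaffected.
Z_2 = 5 if Z_1 >= 5 else -1  [with Z_1=6]  = 5
Z_4 = 2·Z_2 - 1  [with Z_2=5]  = 9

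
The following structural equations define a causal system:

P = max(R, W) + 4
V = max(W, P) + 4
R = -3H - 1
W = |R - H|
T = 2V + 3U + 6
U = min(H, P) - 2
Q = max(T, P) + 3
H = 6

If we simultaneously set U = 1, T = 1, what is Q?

Under do(U = 1, T = 1), each intervened variable's structural equation is replaced by its fixed value.
R = -3H - 1  [with H=6]  = -19
W = |R - H|  [with R=-19, H=6]  = 25
P = max(R, W) + 4  [with R=-19, W=25]  = 29
Q = max(T, P) + 3  [with T=1, P=29]  = 32

32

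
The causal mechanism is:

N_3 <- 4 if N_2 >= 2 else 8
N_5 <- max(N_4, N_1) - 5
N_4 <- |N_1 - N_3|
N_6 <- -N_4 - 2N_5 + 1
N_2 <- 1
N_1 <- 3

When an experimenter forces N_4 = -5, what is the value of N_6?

10

Under do(N_4=-5), the mechanism N_4 <- |N_1 - N_3| is discarded; N_4 is fixed at -5.
N_5 = max(N_4, N_1) - 5  [with N_4=-5, N_1=3]  = -2
N_6 = -N_4 - 2N_5 + 1  [with N_4=-5, N_5=-2]  = 10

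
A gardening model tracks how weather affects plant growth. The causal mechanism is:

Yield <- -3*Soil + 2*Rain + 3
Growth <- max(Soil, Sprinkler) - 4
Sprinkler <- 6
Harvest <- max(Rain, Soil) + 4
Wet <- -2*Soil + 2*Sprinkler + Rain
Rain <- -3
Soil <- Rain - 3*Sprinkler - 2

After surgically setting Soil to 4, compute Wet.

1

The intervention breaks the incoming arrows to Soil: Soil <- Rain - 3*Sprinkler - 2 no longer applies, and Soil = 4.
Wet = -2*Soil + 2*Sprinkler + Rain  [with Soil=4, Sprinkler=6, Rain=-3]  = 1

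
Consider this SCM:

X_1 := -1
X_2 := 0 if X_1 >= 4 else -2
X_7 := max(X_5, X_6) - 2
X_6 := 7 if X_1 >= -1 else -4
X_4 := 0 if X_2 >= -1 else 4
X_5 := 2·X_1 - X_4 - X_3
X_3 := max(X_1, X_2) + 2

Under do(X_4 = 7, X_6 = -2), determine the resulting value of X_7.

-4

Setting X_4 = 7, X_6 = -2 by intervention discards those variables' equations.
X_2 = 0 if X_1 >= 4 else -2  [with X_1=-1]  = -2
X_3 = max(X_1, X_2) + 2  [with X_1=-1, X_2=-2]  = 1
X_5 = 2·X_1 - X_4 - X_3  [with X_1=-1, X_4=7, X_3=1]  = -10
X_7 = max(X_5, X_6) - 2  [with X_5=-10, X_6=-2]  = -4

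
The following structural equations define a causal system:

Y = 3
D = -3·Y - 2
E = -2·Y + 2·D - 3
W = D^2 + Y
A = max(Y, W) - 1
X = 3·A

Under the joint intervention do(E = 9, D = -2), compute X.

18

Setting E = 9, D = -2 by intervention discards those variables' equations.
W = D^2 + Y  [with D=-2, Y=3]  = 7
A = max(Y, W) - 1  [with Y=3, W=7]  = 6
X = 3·A  [with A=6]  = 18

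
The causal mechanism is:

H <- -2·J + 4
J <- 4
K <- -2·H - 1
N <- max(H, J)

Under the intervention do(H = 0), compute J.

4

Under do(H=0), the mechanism H <- -2·J + 4 is discarded; H is fixed at 0.
J is not downstream of the intervention, so its value is determined by the original equations.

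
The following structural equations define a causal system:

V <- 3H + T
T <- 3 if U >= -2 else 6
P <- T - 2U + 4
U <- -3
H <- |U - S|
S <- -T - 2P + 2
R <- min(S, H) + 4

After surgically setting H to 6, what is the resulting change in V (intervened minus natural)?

-81

The intervention breaks the incoming arrows to H: H <- |U - S| no longer applies, and H = 6.
T = 3 if U >= -2 else 6  [with U=-3]  = 6
V = 3H + T  [with H=6, T=6]  = 24
Without intervention: T = 3 if U >= -2 else 6  [with U=-3]  = 6; P = T - 2U + 4  [with T=6, U=-3]  = 16; S = -T - 2P + 2  [with T=6, P=16]  = -36; H = |U - S|  [with U=-3, S=-36]  = 33; V = 3H + T  [with H=33, T=6]  = 105.
Change = 24 − 105 = -81.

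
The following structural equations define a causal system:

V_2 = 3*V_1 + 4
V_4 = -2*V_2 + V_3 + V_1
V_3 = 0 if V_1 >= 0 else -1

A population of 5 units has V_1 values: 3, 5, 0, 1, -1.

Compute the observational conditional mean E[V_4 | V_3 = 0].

-19.25

Observing V_3=0 restricts to units where V_3's equation naturally yields 0: V_1 ∈ {3, 5, 0, 1}. In that subpopulation V_4 = -23, -33, -8, -13, mean -19.25.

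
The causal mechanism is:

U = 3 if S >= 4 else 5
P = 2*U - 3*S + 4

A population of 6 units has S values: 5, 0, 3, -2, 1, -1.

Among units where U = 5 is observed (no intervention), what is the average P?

13.4

Conditioning on U=5 selects the 5 unit(s) with S ∈ {0, 3, -2, 1, -1}. Their P values: 14, 5, 20, 11, 17. Mean = 13.4.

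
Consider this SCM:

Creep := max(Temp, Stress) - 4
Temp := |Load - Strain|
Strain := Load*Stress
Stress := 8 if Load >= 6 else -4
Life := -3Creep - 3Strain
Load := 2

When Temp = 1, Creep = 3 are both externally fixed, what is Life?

15

The joint intervention fixes Temp = 1, Creep = 3, removing each variable's own equation.
Stress = 8 if Load >= 6 else -4  [with Load=2]  = -4
Strain = Load*Stress  [with Load=2, Stress=-4]  = -8
Life = -3Creep - 3Strain  [with Creep=3, Strain=-8]  = 15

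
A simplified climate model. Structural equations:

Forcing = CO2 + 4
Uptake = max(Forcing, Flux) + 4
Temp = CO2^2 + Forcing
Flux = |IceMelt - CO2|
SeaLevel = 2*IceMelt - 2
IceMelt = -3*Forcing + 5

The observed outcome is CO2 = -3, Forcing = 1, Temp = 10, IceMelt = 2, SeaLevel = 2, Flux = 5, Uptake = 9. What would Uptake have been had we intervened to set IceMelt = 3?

The intervention breaks the incoming arrows to IceMelt: IceMelt = -3*Forcing + 5 no longer applies, and IceMelt = 3.
Forcing = CO2 + 4  [with CO2=-3]  = 1
Flux = |IceMelt - CO2|  [with IceMelt=3, CO2=-3]  = 6
Uptake = max(Forcing, Flux) + 4  [with Forcing=1, Flux=6]  = 10

10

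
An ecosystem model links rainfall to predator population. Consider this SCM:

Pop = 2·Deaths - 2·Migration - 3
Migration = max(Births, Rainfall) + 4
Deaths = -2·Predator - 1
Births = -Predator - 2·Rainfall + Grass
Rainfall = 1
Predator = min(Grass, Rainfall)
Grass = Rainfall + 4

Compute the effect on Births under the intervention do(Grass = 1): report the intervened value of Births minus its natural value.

-4

Under do(Grass=1), the mechanism Grass = Rainfall + 4 is discarded; Grass is fixed at 1.
Predator = min(Grass, Rainfall)  [with Grass=1, Rainfall=1]  = 1
Births = -Predator - 2·Rainfall + Grass  [with Predator=1, Rainfall=1, Grass=1]  = -2
Without intervention: Grass = Rainfall + 4  [with Rainfall=1]  = 5; Predator = min(Grass, Rainfall)  [with Grass=5, Rainfall=1]  = 1; Births = -Predator - 2·Rainfall + Grass  [with Predator=1, Rainfall=1, Grass=5]  = 2.
Change = -2 − 2 = -4.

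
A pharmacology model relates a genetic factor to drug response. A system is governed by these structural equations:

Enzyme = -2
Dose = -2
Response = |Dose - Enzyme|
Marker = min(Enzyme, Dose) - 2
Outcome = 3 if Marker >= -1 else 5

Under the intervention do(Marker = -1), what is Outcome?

3

do(Marker=-1) replaces the equation Marker = min(Enzyme, Dose) - 2 with the constant Marker = -1.
Outcome = 3 if Marker >= -1 else 5  [with Marker=-1]  = 3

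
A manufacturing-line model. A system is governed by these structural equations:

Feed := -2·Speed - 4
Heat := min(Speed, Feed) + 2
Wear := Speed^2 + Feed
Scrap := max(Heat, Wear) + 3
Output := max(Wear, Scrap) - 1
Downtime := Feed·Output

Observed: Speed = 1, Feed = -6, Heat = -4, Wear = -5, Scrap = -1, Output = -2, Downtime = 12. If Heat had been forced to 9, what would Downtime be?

-66

The intervention breaks the incoming arrows to Heat: Heat := min(Speed, Feed) + 2 no longer applies, and Heat = 9.
Feed = -2·Speed - 4  [with Speed=1]  = -6
Wear = Speed^2 + Feed  [with Speed=1, Feed=-6]  = -5
Scrap = max(Heat, Wear) + 3  [with Heat=9, Wear=-5]  = 12
Output = max(Wear, Scrap) - 1  [with Wear=-5, Scrap=12]  = 11
Downtime = Feed·Output  [with Feed=-6, Output=11]  = -66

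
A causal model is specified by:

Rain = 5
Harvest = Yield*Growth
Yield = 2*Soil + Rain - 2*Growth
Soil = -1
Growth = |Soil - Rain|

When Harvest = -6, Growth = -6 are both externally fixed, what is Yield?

Under do(Harvest = -6, Growth = -6), each intervened variable's structural equation is replaced by its fixed value.
Yield = 2*Soil + Rain - 2*Growth  [with Soil=-1, Rain=5, Growth=-6]  = 15

15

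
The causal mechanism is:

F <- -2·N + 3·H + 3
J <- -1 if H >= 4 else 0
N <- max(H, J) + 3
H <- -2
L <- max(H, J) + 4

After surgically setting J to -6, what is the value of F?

-5

Under do(J=-6), the mechanism J <- -1 if H >= 4 else 0 is discarded; J is fixed at -6.
N = max(H, J) + 3  [with H=-2, J=-6]  = 1
F = -2·N + 3·H + 3  [with N=1, H=-2]  = -5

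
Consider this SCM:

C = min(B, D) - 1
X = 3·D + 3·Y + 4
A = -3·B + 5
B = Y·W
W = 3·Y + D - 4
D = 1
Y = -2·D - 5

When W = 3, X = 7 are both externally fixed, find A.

68

Setting W = 3, X = 7 by intervention discards those variables' equations.
Y = -2·D - 5  [with D=1]  = -7
B = Y·W  [with Y=-7, W=3]  = -21
A = -3·B + 5  [with B=-21]  = 68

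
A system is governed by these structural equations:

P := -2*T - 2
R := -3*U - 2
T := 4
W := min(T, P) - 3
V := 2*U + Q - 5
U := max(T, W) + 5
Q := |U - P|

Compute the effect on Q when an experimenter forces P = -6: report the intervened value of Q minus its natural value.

-4

do(P=-6) replaces the equation P := -2*T - 2 with the constant P = -6.
W = min(T, P) - 3  [with T=4, P=-6]  = -9
U = max(T, W) + 5  [with T=4, W=-9]  = 9
Q = |U - P|  [with U=9, P=-6]  = 15
Without intervention: P = -2*T - 2  [with T=4]  = -10; W = min(T, P) - 3  [with T=4, P=-10]  = -13; U = max(T, W) + 5  [with T=4, W=-13]  = 9; Q = |U - P|  [with U=9, P=-10]  = 19.
Change = 15 − 19 = -4.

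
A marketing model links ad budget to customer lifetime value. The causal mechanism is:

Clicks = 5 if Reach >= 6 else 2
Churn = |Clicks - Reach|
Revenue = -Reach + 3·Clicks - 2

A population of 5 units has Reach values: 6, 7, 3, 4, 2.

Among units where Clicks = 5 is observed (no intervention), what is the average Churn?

E[Churn|Clicks=5] averages over only the 2 units with Clicks=5 (Reach = 6, 7): Churn = 1, 2, mean 1.5.

1.5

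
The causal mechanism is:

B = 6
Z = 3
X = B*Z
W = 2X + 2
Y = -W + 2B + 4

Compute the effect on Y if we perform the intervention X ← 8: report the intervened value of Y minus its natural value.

20

do(X=8) replaces the equation X = B*Z with the constant X = 8.
W = 2X + 2  [with X=8]  = 18
Y = -W + 2B + 4  [with W=18, B=6]  = -2
Without intervention: X = B*Z  [with B=6, Z=3]  = 18; W = 2X + 2  [with X=18]  = 38; Y = -W + 2B + 4  [with W=38, B=6]  = -22.
Change = -2 − (-22) = 20.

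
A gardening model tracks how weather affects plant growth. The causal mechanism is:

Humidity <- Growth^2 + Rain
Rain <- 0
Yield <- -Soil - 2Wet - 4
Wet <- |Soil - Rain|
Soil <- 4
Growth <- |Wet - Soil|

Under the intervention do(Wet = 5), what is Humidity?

do(Wet=5) replaces the equation Wet <- |Soil - Rain| with the constant Wet = 5.
Growth = |Wet - Soil|  [with Wet=5, Soil=4]  = 1
Humidity = Growth^2 + Rain  [with Growth=1, Rain=0]  = 1

1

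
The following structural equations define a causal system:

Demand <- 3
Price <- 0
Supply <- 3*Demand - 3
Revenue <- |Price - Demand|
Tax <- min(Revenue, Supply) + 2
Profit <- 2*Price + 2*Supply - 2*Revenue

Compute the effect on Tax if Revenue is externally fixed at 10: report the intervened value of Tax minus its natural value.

Intervening sets Revenue = 10 and removes its equation (Revenue <- |Price - Demand|).
Supply = 3*Demand - 3  [with Demand=3]  = 6
Tax = min(Revenue, Supply) + 2  [with Revenue=10, Supply=6]  = 8
Without intervention: Supply = 3*Demand - 3  [with Demand=3]  = 6; Revenue = |Price - Demand|  [with Price=0, Demand=3]  = 3; Tax = min(Revenue, Supply) + 2  [with Revenue=3, Supply=6]  = 5.
Change = 8 − 5 = 3.

3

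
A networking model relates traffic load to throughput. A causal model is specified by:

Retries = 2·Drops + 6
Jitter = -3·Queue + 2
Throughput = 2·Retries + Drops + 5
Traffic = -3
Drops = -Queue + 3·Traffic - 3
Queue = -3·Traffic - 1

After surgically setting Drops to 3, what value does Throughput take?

32

The intervention breaks the incoming arrows to Drops: Drops = -Queue + 3·Traffic - 3 no longer applies, and Drops = 3.
Retries = 2·Drops + 6  [with Drops=3]  = 12
Throughput = 2·Retries + Drops + 5  [with Retries=12, Drops=3]  = 32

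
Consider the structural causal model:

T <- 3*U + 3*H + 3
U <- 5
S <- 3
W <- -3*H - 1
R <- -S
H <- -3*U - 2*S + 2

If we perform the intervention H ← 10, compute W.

-31

The intervention breaks the incoming arrows to H: H <- -3*U - 2*S + 2 no longer applies, and H = 10.
W = -3*H - 1  [with H=10]  = -31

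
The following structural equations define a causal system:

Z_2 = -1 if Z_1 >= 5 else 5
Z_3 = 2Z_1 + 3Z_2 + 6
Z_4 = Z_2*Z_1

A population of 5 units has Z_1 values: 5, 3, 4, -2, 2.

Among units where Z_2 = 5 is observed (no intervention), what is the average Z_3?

E[Z_3|Z_2=5] averages over only the 4 units with Z_2=5 (Z_1 = 3, 4, -2, 2): Z_3 = 27, 29, 17, 25, mean 24.5.

24.5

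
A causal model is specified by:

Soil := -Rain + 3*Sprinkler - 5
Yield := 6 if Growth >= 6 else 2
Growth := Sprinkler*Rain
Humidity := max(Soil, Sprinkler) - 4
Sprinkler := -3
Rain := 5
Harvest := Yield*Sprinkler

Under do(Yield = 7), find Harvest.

Intervening sets Yield = 7 and removes its equation (Yield := 6 if Growth >= 6 else 2).
Harvest = Yield*Sprinkler  [with Yield=7, Sprinkler=-3]  = -21

-21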